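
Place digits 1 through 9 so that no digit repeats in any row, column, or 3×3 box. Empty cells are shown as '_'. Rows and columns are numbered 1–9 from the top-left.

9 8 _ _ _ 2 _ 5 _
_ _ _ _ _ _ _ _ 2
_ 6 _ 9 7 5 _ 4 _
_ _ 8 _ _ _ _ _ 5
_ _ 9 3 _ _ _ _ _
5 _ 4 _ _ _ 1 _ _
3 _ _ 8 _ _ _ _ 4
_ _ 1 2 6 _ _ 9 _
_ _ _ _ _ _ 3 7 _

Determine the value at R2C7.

9

R3C7 = 8: row 3 has {4,5,6,7,9}; col 7 has {1,3}; box has {2,4,5} → only 8 remains.
R8C7 = 5: row 8 has {1,2,6,9}; col 7 has {1,3,8}; box has {3,4,7,9} → only 5 remains.
R8C9 = 8: row 8 has {1,2,5,6,9}; col 9 has {2,4,5}; box has {3,4,5,7,9} → only 8 remains.
R2C7 = 9: in row 2, 9 can only go here (every other open cell in that row sees a 9).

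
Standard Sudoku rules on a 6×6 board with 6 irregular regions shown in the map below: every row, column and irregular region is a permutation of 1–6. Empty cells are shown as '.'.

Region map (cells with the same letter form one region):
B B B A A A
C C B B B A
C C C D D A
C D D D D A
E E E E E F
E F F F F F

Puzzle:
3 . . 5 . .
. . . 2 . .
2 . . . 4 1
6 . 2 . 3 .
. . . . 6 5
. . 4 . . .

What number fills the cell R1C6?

6

R1C5 = 2: row 1 has {3,5}; col 5 has {3,4,6}; region has {1,5} → only 2 remains.
R3C4 = 6: row 3 has {1,2,4}; col 4 has {2,5}; region has {2,3,4} → only 6 remains.
R4C4 = 1: row 4 has {2,3,6}; col 4 has {2,5,6}; region has {2,3,4,6} → only 1 remains.
R4C6 = 4: row 4 has {1,2,3,6}; col 6 has {1,5}; region has {1,2,5} → only 4 remains.
R6C4 = 3: row 6 has {4}; col 4 has {1,2,5,6}; region has {4,5} → only 3 remains.
R6C5 = 1: row 6 has {3,4}; col 5 has {2,3,4,6}; region has {3,4,5} → only 1 remains.
R1C6 = 6: row 1 has {2,3,5}; col 6 has {1,4,5}; region has {1,2,4,5} → only 6 remains.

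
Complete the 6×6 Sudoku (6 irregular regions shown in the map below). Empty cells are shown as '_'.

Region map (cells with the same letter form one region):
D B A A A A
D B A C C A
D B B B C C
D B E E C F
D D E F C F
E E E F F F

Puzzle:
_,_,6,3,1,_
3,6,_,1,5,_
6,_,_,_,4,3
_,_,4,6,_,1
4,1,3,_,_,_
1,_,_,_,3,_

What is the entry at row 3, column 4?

row 2, column 3 = 2: row 2 has {1,3,5,6}; col 3 has {3,4,6}; region has {1,3,6} → only 2 remains.
row 2, column 6 = 4: row 2 has {1,2,3,5,6}; col 6 has {1,3}; region has {1,2,3,6} → only 4 remains.
row 4, column 5 = 2: row 4 has {1,4,6}; col 5 has {1,3,4,5}; region has {1,3,4,5} → only 2 remains.
row 5, column 5 = 6: row 5 has {1,3,4}; col 5 has {1,2,3,4,5}; region has {1,2,3,4,5} → only 6 remains.
row 6, column 3 = 5: row 6 has {1,3}; col 3 has {2,3,4,6}; region has {1,3,4,6} → only 5 remains.
row 1, column 6 = 5: row 1 has {1,3,6}; col 6 has {1,3,4}; region has {1,2,3,4,6} → only 5 remains.
row 3, column 3 = 1: row 3 has {3,4,6}; col 3 has {2,3,4,5,6}; region has {6} → only 1 remains.
row 4, column 1 = 5: row 4 has {1,2,4,6}; col 1 has {1,3,4,6}; region has {1,3,4,6} → only 5 remains.
row 4, column 2 = 3: row 4 has {1,2,4,5,6}; col 2 has {1,6}; region has {1,6} → only 3 remains.
row 5, column 6 = 2: row 5 has {1,3,4,6}; col 6 has {1,3,4,5}; region has {1,3} → only 2 remains.
row 6, column 2 = 2: row 6 has {1,3,5}; col 2 has {1,3,6}; region has {1,3,4,5,6} → only 2 remains.
row 6, column 4 = 4: row 6 has {1,2,3,5}; col 4 has {1,3,6}; region has {1,2,3} → only 4 remains.
row 6, column 6 = 6: row 6 has {1,2,3,4,5}; col 6 has {1,2,3,4,5}; region has {1,2,3,4} → only 6 remains.
row 1, column 1 = 2: row 1 has {1,3,5,6}; col 1 has {1,3,4,5,6}; region has {1,3,4,5,6} → only 2 remains.
row 1, column 2 = 4: row 1 has {1,2,3,5,6}; col 2 has {1,2,3,6}; region has {1,3,6} → only 4 remains.
row 3, column 2 = 5: row 3 has {1,3,4,6}; col 2 has {1,2,3,4,6}; region has {1,3,4,6} → only 5 remains.
row 3, column 4 = 2: row 3 has {1,3,4,5,6}; col 4 has {1,3,4,6}; region has {1,3,4,5,6} → only 2 remains.

2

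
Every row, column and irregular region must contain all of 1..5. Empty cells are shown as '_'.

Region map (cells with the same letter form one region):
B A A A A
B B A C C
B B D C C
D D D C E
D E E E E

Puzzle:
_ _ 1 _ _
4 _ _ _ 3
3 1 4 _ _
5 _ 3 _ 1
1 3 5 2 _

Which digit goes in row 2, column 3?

2

row 1, column 1 = 2 (sole candidate).
row 2, column 2 = 5 (sole candidate).
row 2, column 3 = 2: row 2 has {3,4,5}; col 3 has {1,3,4,5}; region has {1} → only 2 remains.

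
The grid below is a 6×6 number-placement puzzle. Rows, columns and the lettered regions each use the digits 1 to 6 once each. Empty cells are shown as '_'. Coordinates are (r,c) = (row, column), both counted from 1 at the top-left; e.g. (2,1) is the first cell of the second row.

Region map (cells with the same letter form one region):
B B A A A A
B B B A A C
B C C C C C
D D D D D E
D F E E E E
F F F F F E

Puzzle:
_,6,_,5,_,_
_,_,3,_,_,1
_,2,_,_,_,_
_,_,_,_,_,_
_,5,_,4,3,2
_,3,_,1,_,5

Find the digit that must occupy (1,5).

1

(2,2) = 4 (sole candidate).
(4,2) = 1 (sole candidate).
(4,6) = 6 (sole candidate).
(5,1) = 6 (sole candidate).
(5,3) = 1 (sole candidate).
(1,6) = 3 (hidden single in row 1).
(3,6) = 4 (sole candidate).
(2,1) = 5 (hidden single in row 2).
(3,1) = 1 (sole candidate).
(1,1) = 2 (sole candidate).
(1,3) = 4 (sole candidate).
(1,5) = 1: row 1 has {2,3,4,5,6}; col 5 has {3}; region has {3,4,5} → only 1 remains.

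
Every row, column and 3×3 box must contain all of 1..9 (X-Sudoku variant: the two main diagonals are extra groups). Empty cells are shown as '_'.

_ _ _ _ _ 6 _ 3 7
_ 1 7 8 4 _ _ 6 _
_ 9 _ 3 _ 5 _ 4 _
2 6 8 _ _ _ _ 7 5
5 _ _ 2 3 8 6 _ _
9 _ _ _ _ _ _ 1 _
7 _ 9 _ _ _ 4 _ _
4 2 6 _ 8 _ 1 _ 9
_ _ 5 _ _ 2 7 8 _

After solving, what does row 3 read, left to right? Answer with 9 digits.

692375841

r1c1 = 8 (sole candidate).
r2c1 = 3 (sole candidate).
r2c6 = 9 (sole candidate).
r2c9 = 2 (sole candidate).
r3c1 = 6: row 3 has {3,4,5,9}; col 1 has {2,3,4,5,7,8,9}; box has {1,3,7,8,9} → only 6 remains.
r3c3 = 2: row 3 has {3,4,5,6,9}; col 3 has {5,6,7,8,9}; box has {1,3,6,7,8,9}; main diagonal has {1,3,4,8} → only 2 remains.
r3c7 = 8: row 3 has {2,3,4,5,6,9}; col 7 has {1,4,6,7}; box has {2,3,4,6,7}; anti-diagonal has {2,3,6,7,9} → only 8 remains.
r3c9 = 1: row 3 has {2,3,4,5,6,8,9}; col 9 has {2,5,7,9}; box has {2,3,4,6,7,8} → only 1 remains.
r4c4 = 9 (sole candidate).
r4c5 = 1 (sole candidate).
r4c6 = 4 (sole candidate).
r4c7 = 3 (sole candidate).
r5c8 = 9 (sole candidate).
r5c9 = 4 (sole candidate).
r6c4 = 5 (sole candidate).
r6c6 = 7 (sole candidate).
r6c7 = 2 (sole candidate).
r6c9 = 8 (sole candidate).
r8c4 = 7 (sole candidate).
r8c6 = 3 (sole candidate).
r8c8 = 5 (sole candidate).
r9c1 = 1 (sole candidate).
r9c2 = 3 (sole candidate).
r9c9 = 6 (sole candidate).
r1c3 = 4 (sole candidate).
r1c4 = 1 (sole candidate).
r1c5 = 2 (sole candidate).
r2c7 = 5 (sole candidate).
r3c5 = 7: row 3 has {1,2,3,4,5,6,8,9}; col 5 has {1,2,3,4,8}; box has {1,2,3,4,5,6,8,9} → only 7 remains.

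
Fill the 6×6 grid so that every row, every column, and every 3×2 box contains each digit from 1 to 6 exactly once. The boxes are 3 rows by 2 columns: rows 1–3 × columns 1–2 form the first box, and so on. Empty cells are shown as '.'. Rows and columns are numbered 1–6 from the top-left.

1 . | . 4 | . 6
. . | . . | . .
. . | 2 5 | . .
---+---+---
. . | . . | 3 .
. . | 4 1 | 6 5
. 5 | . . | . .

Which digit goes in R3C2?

6

R1C3 = 3: row 1 has {1,4,6}; col 3 has {2,4}; box has {2,4,5} → only 3 remains.
R2C4 = 6: row 2 has {}; col 4 has {1,4,5}; box has {2,3,4,5} → only 6 remains.
R4C4 = 2: row 4 has {3}; col 4 has {1,4,5,6}; box has {1,4} → only 2 remains.
R6C3 = 6: row 6 has {5}; col 3 has {2,3,4}; box has {1,2,4} → only 6 remains.
R6C4 = 3: row 6 has {5,6}; col 4 has {1,2,4,5,6}; box has {1,2,4,6} → only 3 remains.
R1C2 = 2: row 1 has {1,3,4,6}; col 2 has {5}; box has {1} → only 2 remains.
R1C5 = 5: row 1 has {1,2,3,4,6}; col 5 has {3,6}; box has {6} → only 5 remains.
R2C3 = 1: row 2 has {6}; col 3 has {2,3,4,6}; box has {2,3,4,5,6} → only 1 remains.
R4C3 = 5: row 4 has {2,3}; col 3 has {1,2,3,4,6}; box has {1,2,3,4,6} → only 5 remains.
R5C2 = 3: row 5 has {1,4,5,6}; col 2 has {2,5}; box has {5} → only 3 remains.
R2C2 = 4: row 2 has {1,6}; col 2 has {2,3,5}; box has {1,2} → only 4 remains.
R2C5 = 2: row 2 has {1,4,6}; col 5 has {3,5,6}; box has {5,6} → only 2 remains.
R2C6 = 3: row 2 has {1,2,4,6}; col 6 has {5,6}; box has {2,5,6} → only 3 remains.
R3C2 = 6: row 3 has {2,5}; col 2 has {2,3,4,5}; box has {1,2,4} → only 6 remains.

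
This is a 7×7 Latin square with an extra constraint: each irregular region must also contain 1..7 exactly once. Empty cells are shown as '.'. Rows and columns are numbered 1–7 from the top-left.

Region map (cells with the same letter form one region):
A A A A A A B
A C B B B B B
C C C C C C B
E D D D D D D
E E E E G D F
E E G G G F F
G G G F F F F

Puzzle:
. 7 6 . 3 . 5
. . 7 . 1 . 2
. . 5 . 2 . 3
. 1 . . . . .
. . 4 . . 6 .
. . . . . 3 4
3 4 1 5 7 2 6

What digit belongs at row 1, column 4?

row 2, column 6 = 4: row 2 has {1,2,7}; col 6 has {2,3,6}; region has {1,2,3,5,7} → only 4 remains.
row 3, column 2 = 6: row 3 has {2,3,5}; col 2 has {1,4,7}; region has {2,5} → only 6 remains.
row 4, column 7 = 7: row 4 has {1}; col 7 has {2,3,4,5,6}; region has {1,6} → only 7 remains.
row 5, column 5 = 5: row 5 has {4,6}; col 5 has {1,2,3,7}; region has {1,3,4} → only 5 remains.
row 5, column 7 = 1: row 5 has {4,5,6}; col 7 has {2,3,4,5,6,7}; region has {2,3,4,5,6,7} → only 1 remains.
row 6, column 3 = 2: row 6 has {3,4}; col 3 has {1,4,5,6,7}; region has {1,3,4,5} → only 2 remains.
row 6, column 5 = 6: row 6 has {2,3,4}; col 5 has {1,2,3,5,7}; region has {1,2,3,4,5} → only 6 remains.
row 1, column 6 = 1: row 1 has {3,5,6,7}; col 6 has {2,3,4,6}; region has {3,6,7} → only 1 remains.
row 2, column 1 = 5: row 2 has {1,2,4,7}; col 1 has {3}; region has {1,3,6,7} → only 5 remains.
row 2, column 2 = 3: row 2 has {1,2,4,5,7}; col 2 has {1,4,6,7}; region has {2,5,6} → only 3 remains.
row 2, column 4 = 6: row 2 has {1,2,3,4,5,7}; col 4 has {5}; region has {1,2,3,4,5,7} → only 6 remains.
row 3, column 6 = 7: row 3 has {2,3,5,6}; col 6 has {1,2,3,4,6}; region has {2,3,5,6} → only 7 remains.
row 4, column 3 = 3: row 4 has {1,7}; col 3 has {1,2,4,5,6,7}; region has {1,6,7} → only 3 remains.
row 4, column 5 = 4: row 4 has {1,3,7}; col 5 has {1,2,3,5,6,7}; region has {1,3,6,7} → only 4 remains.
row 4, column 6 = 5: row 4 has {1,3,4,7}; col 6 has {1,2,3,4,6,7}; region has {1,3,4,6,7} → only 5 remains.
row 5, column 2 = 2: row 5 has {1,4,5,6}; col 2 has {1,3,4,6,7}; region has {4} → only 2 remains.
row 6, column 2 = 5: row 6 has {2,3,4,6}; col 2 has {1,2,3,4,6,7}; region has {2,4} → only 5 remains.
row 6, column 4 = 7: row 6 has {2,3,4,5,6}; col 4 has {5,6}; region has {1,2,3,4,5,6} → only 7 remains.
row 4, column 1 = 6: row 4 has {1,3,4,5,7}; col 1 has {3,5}; region has {2,4,5} → only 6 remains.
row 4, column 4 = 2: row 4 has {1,3,4,5,6,7}; col 4 has {5,6,7}; region has {1,3,4,5,6,7} → only 2 remains.
row 5, column 1 = 7: row 5 has {1,2,4,5,6}; col 1 has {3,5,6}; region has {2,4,5,6} → only 7 remains.
row 5, column 4 = 3: row 5 has {1,2,4,5,6,7}; col 4 has {2,5,6,7}; region has {2,4,5,6,7} → only 3 remains.
row 6, column 1 = 1: row 6 has {2,3,4,5,6,7}; col 1 has {3,5,6,7}; region has {2,3,4,5,6,7} → only 1 remains.
row 1, column 4 = 4: row 1 has {1,3,5,6,7}; col 4 has {2,3,5,6,7}; region has {1,3,5,6,7} → only 4 remains.

4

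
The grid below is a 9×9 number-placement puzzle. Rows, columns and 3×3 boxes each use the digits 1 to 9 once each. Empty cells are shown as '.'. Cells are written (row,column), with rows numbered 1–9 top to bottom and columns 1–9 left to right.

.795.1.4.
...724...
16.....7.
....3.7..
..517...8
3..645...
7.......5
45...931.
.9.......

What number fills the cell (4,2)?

1

(5,6) = 2: row 5 has {1,5,7,8}; col 6 has {1,4,5,9}; box has {1,3,4,5,6,7} → only 2 remains.
(4,6) = 8: row 4 has {3,7}; col 6 has {1,2,4,5,9}; box has {1,2,3,4,5,6,7} → only 8 remains.
(5,2) = 4: row 5 has {1,2,5,7,8}; col 2 has {5,6,7,9}; box has {3,5} → only 4 remains.
(3,6) = 3: row 3 has {1,6,7}; col 6 has {1,2,4,5,8,9}; box has {1,2,4,5,7} → only 3 remains.
(4,4) = 9: row 4 has {3,7,8}; col 4 has {1,5,6,7}; box has {1,2,3,4,5,6,7,8} → only 9 remains.
(7,6) = 6: row 7 has {5,7}; col 6 has {1,2,3,4,5,8,9}; box has {9} → only 6 remains.
(8,5) = 8: row 8 has {1,3,4,5,9}; col 5 has {2,3,4,7}; box has {6,9} → only 8 remains.
(9,6) = 7: row 9 has {9}; col 6 has {1,2,3,4,5,6,8,9}; box has {6,8,9} → only 7 remains.
(1,5) = 6: row 1 has {1,4,5,7,9}; col 5 has {2,3,4,7,8}; box has {1,2,3,4,5,7} → only 6 remains.
(3,4) = 8: row 3 has {1,3,6,7}; col 4 has {1,5,6,7,9}; box has {1,2,3,4,5,6,7} → only 8 remains.
(3,5) = 9: row 3 has {1,3,6,7,8}; col 5 has {2,3,4,6,7,8}; box has {1,2,3,4,5,6,7,8} → only 9 remains.
(3,9) = 2: row 3 has {1,3,6,7,8,9}; col 9 has {5,8}; box has {4,7} → only 2 remains.
(7,5) = 1: row 7 has {5,6,7}; col 5 has {2,3,4,6,7,8,9}; box has {6,7,8,9} → only 1 remains.
(8,4) = 2: row 8 has {1,3,4,5,8,9}; col 4 has {1,5,6,7,8,9}; box has {1,6,7,8,9} → only 2 remains.
(9,5) = 5: row 9 has {7,9}; col 5 has {1,2,3,4,6,7,8,9}; box has {1,2,6,7,8,9} → only 5 remains.
(1,7) = 8: row 1 has {1,4,5,6,7,9}; col 7 has {3,7}; box has {2,4,7} → only 8 remains.
(1,9) = 3: row 1 has {1,4,5,6,7,8,9}; col 9 has {2,5,8}; box has {2,4,7,8} → only 3 remains.
(3,3) = 4: row 3 has {1,2,3,6,7,8,9}; col 3 has {5,9}; box has {1,6,7,9} → only 4 remains.
(3,7) = 5: row 3 has {1,2,3,4,6,7,8,9}; col 7 has {3,7,8}; box has {2,3,4,7,8} → only 5 remains.
(8,3) = 6: row 8 has {1,2,3,4,5,8,9}; col 3 has {4,5,9}; box has {4,5,7,9} → only 6 remains.
(8,9) = 7: row 8 has {1,2,3,4,5,6,8,9}; col 9 has {2,3,5,8}; box has {1,3,5} → only 7 remains.
(1,1) = 2: row 1 has {1,3,4,5,6,7,8,9}; col 1 has {1,3,4,7}; box has {1,4,6,7,9} → only 2 remains.
(4,1) = 6: row 4 has {3,7,8,9}; col 1 has {1,2,3,4,7}; box has {3,4,5} → only 6 remains.
(5,1) = 9: row 5 has {1,2,4,5,7,8}; col 1 has {1,2,3,4,6,7}; box has {3,4,5,6} → only 9 remains.
(5,7) = 6: row 5 has {1,2,4,5,7,8,9}; col 7 has {3,5,7,8}; box has {7,8} → only 6 remains.
(5,8) = 3: row 5 has {1,2,4,5,6,7,8,9}; col 8 has {1,4,7}; box has {6,7,8} → only 3 remains.
(9,1) = 8: row 9 has {5,7,9}; col 1 has {1,2,3,4,6,7,9}; box has {4,5,6,7,9} → only 8 remains.
(2,1) = 5: row 2 has {2,4,7}; col 1 has {1,2,3,4,6,7,8,9}; box has {1,2,4,6,7,9} → only 5 remains.
(4,9) = 4: in row 4, 4 can only go here (every other open cell in that row sees a 4).
(4,8) = 5: in row 4, 5 can only go here (every other open cell in that row sees a 5).
(9,9) = 6: row 9 has {5,7,8,9}; col 9 has {2,3,4,5,7,8}; box has {1,3,5,7} → only 6 remains.
(9,8) = 2: row 9 has {5,6,7,8,9}; col 8 has {1,3,4,5,7}; box has {1,3,5,6,7} → only 2 remains.
(6,8) = 9: row 6 has {3,4,5,6}; col 8 has {1,2,3,4,5,7}; box has {3,4,5,6,7,8} → only 9 remains.
(6,9) = 1: row 6 has {3,4,5,6,9}; col 9 has {2,3,4,5,6,7,8}; box has {3,4,5,6,7,8,9} → only 1 remains.
(7,8) = 8: row 7 has {1,5,6,7}; col 8 has {1,2,3,4,5,7,9}; box has {1,2,3,5,6,7} → only 8 remains.
(9,7) = 4: row 9 has {2,5,6,7,8,9}; col 7 has {3,5,6,7,8}; box has {1,2,3,5,6,7,8} → only 4 remains.
(2,8) = 6: row 2 has {2,4,5,7}; col 8 has {1,2,3,4,5,7,8,9}; box has {2,3,4,5,7,8} → only 6 remains.
(2,9) = 9: row 2 has {2,4,5,6,7}; col 9 has {1,2,3,4,5,6,7,8}; box has {2,3,4,5,6,7,8} → only 9 remains.
(6,7) = 2: row 6 has {1,3,4,5,6,9}; col 7 has {3,4,5,6,7,8}; box has {1,3,4,5,6,7,8,9} → only 2 remains.
(7,7) = 9: row 7 has {1,5,6,7,8}; col 7 has {2,3,4,5,6,7,8}; box has {1,2,3,4,5,6,7,8} → only 9 remains.
(9,4) = 3: row 9 has {2,4,5,6,7,8,9}; col 4 has {1,2,5,6,7,8,9}; box has {1,2,5,6,7,8,9} → only 3 remains.
(2,7) = 1: row 2 has {2,4,5,6,7,9}; col 7 has {2,3,4,5,6,7,8,9}; box has {2,3,4,5,6,7,8,9} → only 1 remains.
(6,2) = 8: row 6 has {1,2,3,4,5,6,9}; col 2 has {4,5,6,7,9}; box has {3,4,5,6,9} → only 8 remains.
(6,3) = 7: row 6 has {1,2,3,4,5,6,8,9}; col 3 has {4,5,6,9}; box has {3,4,5,6,8,9} → only 7 remains.
(7,4) = 4: row 7 has {1,5,6,7,8,9}; col 4 has {1,2,3,5,6,7,8,9}; box has {1,2,3,5,6,7,8,9} → only 4 remains.
(9,3) = 1: row 9 has {2,3,4,5,6,7,8,9}; col 3 has {4,5,6,7,9}; box has {4,5,6,7,8,9} → only 1 remains.
(2,2) = 3: row 2 has {1,2,4,5,6,7,9}; col 2 has {4,5,6,7,8,9}; box has {1,2,4,5,6,7,9} → only 3 remains.
(2,3) = 8: row 2 has {1,2,3,4,5,6,7,9}; col 3 has {1,4,5,6,7,9}; box has {1,2,3,4,5,6,7,9} → only 8 remains.
(4,3) = 2: row 4 has {3,4,5,6,7,8,9}; col 3 has {1,4,5,6,7,8,9}; box has {3,4,5,6,7,8,9} → only 2 remains.
(7,2) = 2: row 7 has {1,4,5,6,7,8,9}; col 2 has {3,4,5,6,7,8,9}; box has {1,4,5,6,7,8,9} → only 2 remains.
(7,3) = 3: row 7 has {1,2,4,5,6,7,8,9}; col 3 has {1,2,4,5,6,7,8,9}; box has {1,2,4,5,6,7,8,9} → only 3 remains.
(4,2) = 1: row 4 has {2,3,4,5,6,7,8,9}; col 2 has {2,3,4,5,6,7,8,9}; box has {2,3,4,5,6,7,8,9} → only 1 remains.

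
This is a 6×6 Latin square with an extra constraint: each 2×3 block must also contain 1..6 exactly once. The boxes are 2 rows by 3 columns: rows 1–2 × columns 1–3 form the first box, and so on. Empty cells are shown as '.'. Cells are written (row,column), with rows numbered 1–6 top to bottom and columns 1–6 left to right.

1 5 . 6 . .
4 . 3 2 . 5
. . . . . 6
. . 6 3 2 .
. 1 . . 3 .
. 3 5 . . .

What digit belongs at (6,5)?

(1,3) = 2 (sole candidate).
(1,5) = 4 (sole candidate).
(1,6) = 3 (sole candidate).
(2,2) = 6 (sole candidate).
(2,5) = 1 (sole candidate).
(3,5) = 5 (sole candidate).
(4,1) = 5 (sole candidate).
(4,2) = 4 (sole candidate).
(4,6) = 1 (sole candidate).
(5,3) = 4 (sole candidate).
(5,4) = 5 (sole candidate).
(5,6) = 2 (sole candidate).
(6,5) = 6: row 6 has {3,5}; col 5 has {1,2,3,4,5}; box has {2,3,5} → only 6 remains.

6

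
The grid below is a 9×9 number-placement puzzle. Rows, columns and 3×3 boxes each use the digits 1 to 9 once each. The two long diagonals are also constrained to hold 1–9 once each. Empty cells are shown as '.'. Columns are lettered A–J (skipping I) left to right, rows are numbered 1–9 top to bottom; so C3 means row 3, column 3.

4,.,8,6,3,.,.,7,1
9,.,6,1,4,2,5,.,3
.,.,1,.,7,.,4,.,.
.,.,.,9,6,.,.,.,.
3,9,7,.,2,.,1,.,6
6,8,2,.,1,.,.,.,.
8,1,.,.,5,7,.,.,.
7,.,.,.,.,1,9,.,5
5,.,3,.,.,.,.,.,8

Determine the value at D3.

5

G1 = 2 (sole candidate).
B2 = 7 (sole candidate).
H2 = 8 (sole candidate).
A3 = 2 (sole candidate).
J3 = 9 (sole candidate).
A4 = 1 (sole candidate).
F4 = 3 (sole candidate).
D6 = 7 (sole candidate).
F6 = 5 (sole candidate).
G6 = 3 (sole candidate).
J6 = 4 (sole candidate).
C7 = 9 (sole candidate).
G7 = 6 (sole candidate).
J7 = 2 (sole candidate).
B8 = 6 (sole candidate).
C8 = 4 (sole candidate).
E8 = 8 (sole candidate).
H8 = 3 (sole candidate).
B9 = 2 (sole candidate).
D9 = 4 (sole candidate).
E9 = 9 (sole candidate).
F9 = 6 (sole candidate).
G9 = 7 (sole candidate).
H9 = 1 (sole candidate).
B1 = 5 (sole candidate).
F1 = 9 (sole candidate).
B3 = 3 (sole candidate).
F3 = 8 (sole candidate).
H3 = 6 (sole candidate).
B4 = 4 (sole candidate).
C4 = 5 (sole candidate).
G4 = 8 (sole candidate).
H4 = 2 (sole candidate).
J4 = 7 (sole candidate).
D5 = 8 (sole candidate).
F5 = 4 (sole candidate).
H5 = 5 (sole candidate).
H6 = 9 (sole candidate).
D7 = 3 (sole candidate).
H7 = 4 (sole candidate).
D8 = 2 (sole candidate).
D3 = 5: row 3 has {1,2,3,4,6,7,8,9}; col 4 has {1,2,3,4,6,7,8,9}; box has {1,2,3,4,6,7,8,9} → only 5 remains.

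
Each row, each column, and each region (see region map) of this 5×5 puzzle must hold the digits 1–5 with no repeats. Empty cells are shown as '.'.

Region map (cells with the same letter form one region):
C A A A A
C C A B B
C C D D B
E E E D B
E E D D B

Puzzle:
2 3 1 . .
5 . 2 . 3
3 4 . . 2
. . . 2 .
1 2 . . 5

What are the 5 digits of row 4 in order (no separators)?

45321

row 1, column 5 = 4 (sole candidate).
row 2, column 2 = 1 (sole candidate).
row 2, column 4 = 4 (sole candidate).
row 3, column 3 = 5 (sole candidate).
row 3, column 4 = 1 (sole candidate).
row 4, column 1 = 4: row 4 has {2}; col 1 has {1,2,3,5}; region has {1,2} → only 4 remains.
row 4, column 2 = 5: row 4 has {2,4}; col 2 has {1,2,3,4}; region has {1,2,4} → only 5 remains.
row 4, column 3 = 3: row 4 has {2,4,5}; col 3 has {1,2,5}; region has {1,2,4,5} → only 3 remains.
row 4, column 5 = 1: row 4 has {2,3,4,5}; col 5 has {2,3,4,5}; region has {2,3,4,5} → only 1 remains.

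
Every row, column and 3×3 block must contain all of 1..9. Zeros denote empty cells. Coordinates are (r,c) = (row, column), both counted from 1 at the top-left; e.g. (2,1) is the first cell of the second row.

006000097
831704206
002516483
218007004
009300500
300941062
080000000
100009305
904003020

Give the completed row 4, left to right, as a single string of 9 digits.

218657934

(1,7) = 1: row 1 has {6,7,9}; col 7 has {2,3,4,5}; box has {2,3,4,6,7,8,9} → only 1 remains.
(2,5) = 9: row 2 has {1,2,3,4,6,7,8}; col 5 has {1,4}; box has {1,4,5,6,7} → only 9 remains.
(2,8) = 5: row 2 has {1,2,3,4,6,7,8,9}; col 8 has {2,6,8,9}; box has {1,2,3,4,6,7,8,9} → only 5 remains.
(3,1) = 7: row 3 has {1,2,3,4,5,6,8}; col 1 has {1,2,3,8,9}; box has {1,2,3,6,8} → only 7 remains.
(3,2) = 9: row 3 has {1,2,3,4,5,6,7,8}; col 2 has {1,3,8}; box has {1,2,3,6,7,8} → only 9 remains.
(4,4) = 6: row 4 has {1,2,4,7,8}; col 4 has {3,5,7,9}; box has {1,3,4,7,9} → only 6 remains.
(4,5) = 5: row 4 has {1,2,4,6,7,8}; col 5 has {1,4,9}; box has {1,3,4,6,7,9} → only 5 remains.
(4,7) = 9: row 4 has {1,2,4,5,6,7,8}; col 7 has {1,2,3,4,5}; box has {2,4,5,6} → only 9 remains.
(4,8) = 3: row 4 has {1,2,4,5,6,7,8,9}; col 8 has {2,5,6,8,9}; box has {2,4,5,6,9} → only 3 remains.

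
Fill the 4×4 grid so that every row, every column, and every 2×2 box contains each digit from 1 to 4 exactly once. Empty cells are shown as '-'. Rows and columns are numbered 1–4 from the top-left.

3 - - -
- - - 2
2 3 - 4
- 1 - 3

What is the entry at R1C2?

R1C4 = 1: row 1 has {3}; col 4 has {2,3,4}; box has {2} → only 1 remains.
R2C2 = 4: row 2 has {2}; col 2 has {1,3}; box has {3} → only 4 remains.
R2C3 = 3: row 2 has {2,4}; col 3 has {}; box has {1,2} → only 3 remains.
R3C3 = 1: row 3 has {2,3,4}; col 3 has {3}; box has {3,4} → only 1 remains.
R4C1 = 4: row 4 has {1,3}; col 1 has {2,3}; box has {1,2,3} → only 4 remains.
R4C3 = 2: row 4 has {1,3,4}; col 3 has {1,3}; box has {1,3,4} → only 2 remains.
R1C2 = 2: row 1 has {1,3}; col 2 has {1,3,4}; box has {3,4} → only 2 remains.

2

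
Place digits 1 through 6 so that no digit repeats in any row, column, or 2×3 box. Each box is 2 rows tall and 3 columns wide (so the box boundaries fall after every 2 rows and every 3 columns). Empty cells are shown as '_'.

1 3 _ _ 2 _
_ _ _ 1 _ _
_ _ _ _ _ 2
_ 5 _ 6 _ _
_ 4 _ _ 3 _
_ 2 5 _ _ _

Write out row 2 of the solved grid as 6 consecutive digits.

562143

r2c2 = 6: row 2 has {1}; col 2 has {2,3,4,5}; box has {1,3} → only 6 remains.
r3c2 = 1 (sole candidate).
r5c1 = 6 (sole candidate).
r5c3 = 1 (sole candidate).
r5c6 = 5 (sole candidate).
r6c1 = 3 (sole candidate).
r6c4 = 4 (sole candidate).
r1c3 = 4 (sole candidate).
r1c4 = 5 (sole candidate).
r1c6 = 6 (sole candidate).
r2c3 = 2: row 2 has {1,6}; col 3 has {1,4,5}; box has {1,3,4,6} → only 2 remains.
r2c5 = 4: row 2 has {1,2,6}; col 5 has {2,3}; box has {1,2,5,6} → only 4 remains.
r2c6 = 3: row 2 has {1,2,4,6}; col 6 has {2,5,6}; box has {1,2,4,5,6} → only 3 remains.
r3c1 = 4 (sole candidate).
r3c4 = 3 (sole candidate).
r3c5 = 5 (sole candidate).
r4c1 = 2 (sole candidate).
r4c3 = 3 (sole candidate).
r4c5 = 1 (sole candidate).
r4c6 = 4 (sole candidate).
r5c4 = 2 (sole candidate).
r6c5 = 6 (sole candidate).
r6c6 = 1 (sole candidate).
r2c1 = 5: row 2 has {1,2,3,4,6}; col 1 has {1,2,3,4,6}; box has {1,2,3,4,6} → only 5 remains.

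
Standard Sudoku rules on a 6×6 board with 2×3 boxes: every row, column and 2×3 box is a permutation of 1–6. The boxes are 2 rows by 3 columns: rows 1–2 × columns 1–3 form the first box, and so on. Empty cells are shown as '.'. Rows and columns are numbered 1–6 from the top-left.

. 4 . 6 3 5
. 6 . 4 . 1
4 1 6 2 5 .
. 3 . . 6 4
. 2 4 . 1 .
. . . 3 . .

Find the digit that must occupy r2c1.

r2c5 = 2 (sole candidate).
r3c6 = 3 (sole candidate).
r4c4 = 1 (sole candidate).
r5c4 = 5 (sole candidate).
r5c6 = 6 (sole candidate).
r6c2 = 5 (sole candidate).
r6c3 = 1 (sole candidate).
r6c5 = 4 (sole candidate).
r6c6 = 2 (sole candidate).
r1c3 = 2 (sole candidate).
r4c3 = 5 (sole candidate).
r5c1 = 3 (sole candidate).
r6c1 = 6 (sole candidate).
r1c1 = 1 (sole candidate).
r2c1 = 5: row 2 has {1,2,4,6}; col 1 has {1,3,4,6}; box has {1,2,4,6} → only 5 remains.

5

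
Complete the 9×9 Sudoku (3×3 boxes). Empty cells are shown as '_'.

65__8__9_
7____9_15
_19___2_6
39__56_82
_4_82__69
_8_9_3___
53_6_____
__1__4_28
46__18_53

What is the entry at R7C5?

9

R2C2 = 2: row 2 has {1,5,7,9}; col 2 has {1,3,4,5,6,8,9}; box has {1,5,6,7,9} → only 2 remains.
R3C1 = 8: row 3 has {1,2,6,9}; col 1 has {3,4,5,6,7}; box has {1,2,5,6,7,9} → only 8 remains.
R4C3 = 7: row 4 has {2,3,5,6,8,9}; col 3 has {1,9}; box has {3,4,8,9} → only 7 remains.
R5C1 = 1: row 5 has {2,4,6,8,9}; col 1 has {3,4,5,6,7,8}; box has {3,4,7,8,9} → only 1 remains.
R5C3 = 5: row 5 has {1,2,4,6,8,9}; col 3 has {1,7,9}; box has {1,3,4,7,8,9} → only 5 remains.
R5C6 = 7: row 5 has {1,2,4,5,6,8,9}; col 6 has {3,4,6,8,9}; box has {2,3,5,6,8,9} → only 7 remains.
R5C7 = 3: row 5 has {1,2,4,5,6,7,8,9}; col 7 has {2}; box has {2,6,8,9} → only 3 remains.
R6C1 = 2: row 6 has {3,8,9}; col 1 has {1,3,4,5,6,7,8}; box has {1,3,4,5,7,8,9} → only 2 remains.
R6C3 = 6: row 6 has {2,3,8,9}; col 3 has {1,5,7,9}; box has {1,2,3,4,5,7,8,9} → only 6 remains.
R6C5 = 4: row 6 has {2,3,6,8,9}; col 5 has {1,2,5,8}; box has {2,3,5,6,7,8,9} → only 4 remains.
R6C8 = 7: row 6 has {2,3,4,6,8,9}; col 8 has {1,2,5,6,8,9}; box has {2,3,6,8,9} → only 7 remains.
R6C9 = 1: row 6 has {2,3,4,6,7,8,9}; col 9 has {2,3,5,6,8,9}; box has {2,3,6,7,8,9} → only 1 remains.
R7C6 = 2: row 7 has {3,5,6}; col 6 has {3,4,6,7,8,9}; box has {1,4,6,8} → only 2 remains.
R7C8 = 4: row 7 has {2,3,5,6}; col 8 has {1,2,5,6,7,8,9}; box has {2,3,5,8} → only 4 remains.
R7C9 = 7: row 7 has {2,3,4,5,6}; col 9 has {1,2,3,5,6,8,9}; box has {2,3,4,5,8} → only 7 remains.
R8C1 = 9: row 8 has {1,2,4,8}; col 1 has {1,2,3,4,5,6,7,8}; box has {1,3,4,5,6} → only 9 remains.
R8C2 = 7: row 8 has {1,2,4,8,9}; col 2 has {1,2,3,4,5,6,8,9}; box has {1,3,4,5,6,9} → only 7 remains.
R8C5 = 3: row 8 has {1,2,4,7,8,9}; col 5 has {1,2,4,5,8}; box has {1,2,4,6,8} → only 3 remains.
R8C7 = 6: row 8 has {1,2,3,4,7,8,9}; col 7 has {2,3}; box has {2,3,4,5,7,8} → only 6 remains.
R9C3 = 2: row 9 has {1,3,4,5,6,8}; col 3 has {1,5,6,7,9}; box has {1,3,4,5,6,7,9} → only 2 remains.
R9C4 = 7: row 9 has {1,2,3,4,5,6,8}; col 4 has {6,8,9}; box has {1,2,3,4,6,8} → only 7 remains.
R9C7 = 9: row 9 has {1,2,3,4,5,6,7,8}; col 7 has {2,3,6}; box has {2,3,4,5,6,7,8} → only 9 remains.
R1C6 = 1: row 1 has {5,6,8,9}; col 6 has {2,3,4,6,7,8,9}; box has {8,9} → only 1 remains.
R1C9 = 4: row 1 has {1,5,6,8,9}; col 9 has {1,2,3,5,6,7,8,9}; box has {1,2,5,6,9} → only 4 remains.
R2C5 = 6: row 2 has {1,2,5,7,9}; col 5 has {1,2,3,4,5,8}; box has {1,8,9} → only 6 remains.
R2C7 = 8: row 2 has {1,2,5,6,7,9}; col 7 has {2,3,6,9}; box has {1,2,4,5,6,9} → only 8 remains.
R3C5 = 7: row 3 has {1,2,6,8,9}; col 5 has {1,2,3,4,5,6,8}; box has {1,6,8,9} → only 7 remains.
R3C6 = 5: row 3 has {1,2,6,7,8,9}; col 6 has {1,2,3,4,6,7,8,9}; box has {1,6,7,8,9} → only 5 remains.
R3C8 = 3: row 3 has {1,2,5,6,7,8,9}; col 8 has {1,2,4,5,6,7,8,9}; box has {1,2,4,5,6,8,9} → only 3 remains.
R4C4 = 1: row 4 has {2,3,5,6,7,8,9}; col 4 has {6,7,8,9}; box has {2,3,4,5,6,7,8,9} → only 1 remains.
R4C7 = 4: row 4 has {1,2,3,5,6,7,8,9}; col 7 has {2,3,6,8,9}; box has {1,2,3,6,7,8,9} → only 4 remains.
R6C7 = 5: row 6 has {1,2,3,4,6,7,8,9}; col 7 has {2,3,4,6,8,9}; box has {1,2,3,4,6,7,8,9} → only 5 remains.
R7C3 = 8: row 7 has {2,3,4,5,6,7}; col 3 has {1,2,5,6,7,9}; box has {1,2,3,4,5,6,7,9} → only 8 remains.
R7C5 = 9: row 7 has {2,3,4,5,6,7,8}; col 5 has {1,2,3,4,5,6,7,8}; box has {1,2,3,4,6,7,8} → only 9 remains.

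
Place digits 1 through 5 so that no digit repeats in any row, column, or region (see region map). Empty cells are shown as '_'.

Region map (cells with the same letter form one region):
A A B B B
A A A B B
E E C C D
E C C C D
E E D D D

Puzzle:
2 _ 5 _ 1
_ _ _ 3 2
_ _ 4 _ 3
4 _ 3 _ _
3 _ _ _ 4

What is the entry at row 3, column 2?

row 1, column 4 = 4 (sole candidate).
row 2, column 3 = 1 (sole candidate).
row 4, column 5 = 5 (sole candidate).
row 5, column 3 = 2 (sole candidate).
row 5, column 4 = 1 (sole candidate).
row 1, column 2 = 3 (sole candidate).
row 2, column 1 = 5 (sole candidate).
row 2, column 2 = 4 (sole candidate).
row 3, column 1 = 1 (sole candidate).
row 4, column 4 = 2 (sole candidate).
row 5, column 2 = 5 (sole candidate).
row 3, column 2 = 2: row 3 has {1,3,4}; col 2 has {3,4,5}; region has {1,3,4,5} → only 2 remains.

2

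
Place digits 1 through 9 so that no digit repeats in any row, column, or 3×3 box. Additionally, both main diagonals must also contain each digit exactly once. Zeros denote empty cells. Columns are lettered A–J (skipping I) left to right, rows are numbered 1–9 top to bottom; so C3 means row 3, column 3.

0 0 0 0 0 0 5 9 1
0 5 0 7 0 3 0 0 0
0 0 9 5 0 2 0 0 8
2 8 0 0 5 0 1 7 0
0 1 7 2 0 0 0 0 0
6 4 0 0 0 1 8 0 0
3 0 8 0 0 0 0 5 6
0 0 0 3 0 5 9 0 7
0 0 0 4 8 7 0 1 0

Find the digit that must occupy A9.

C4 = 3 (sole candidate).
D4 = 6 (sole candidate).
C6 = 5 (sole candidate).
D6 = 9 (sole candidate).
D7 = 1 (sole candidate).
F7 = 9 (sole candidate).
A9 = 5: row 9 has {1,4,7,8}; col 1 has {2,3,6}; box has {3,8}; anti-diagonal has {1,8,9} → only 5 remains.

5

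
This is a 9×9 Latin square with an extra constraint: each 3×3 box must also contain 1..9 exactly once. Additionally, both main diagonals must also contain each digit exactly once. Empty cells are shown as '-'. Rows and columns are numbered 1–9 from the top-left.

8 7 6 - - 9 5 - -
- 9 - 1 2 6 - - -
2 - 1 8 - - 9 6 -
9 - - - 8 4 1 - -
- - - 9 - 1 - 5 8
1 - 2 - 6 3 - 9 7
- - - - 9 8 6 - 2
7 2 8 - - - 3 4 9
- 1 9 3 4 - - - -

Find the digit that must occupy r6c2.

r1c4 = 4: row 1 has {5,6,7,8,9}; col 4 has {1,3,8,9}; box has {1,2,6,8,9} → only 4 remains.
r1c5 = 3: row 1 has {4,5,6,7,8,9}; col 5 has {2,4,6,8,9}; box has {1,2,4,6,8,9} → only 3 remains.
r1c9 = 1: row 1 has {3,4,5,6,7,8,9}; col 9 has {2,7,8,9}; box has {5,6,9}; anti-diagonal has {2,4,9} → only 1 remains.
r5c5 = 7: row 5 has {1,5,8,9}; col 5 has {2,3,4,6,8,9}; box has {1,3,4,6,8,9}; main diagonal has {1,3,4,6,8,9}; anti-diagonal has {1,2,4,9} → only 7 remains.
r6c4 = 5: row 6 has {1,2,3,6,7,9}; col 4 has {1,3,4,8,9}; box has {1,3,4,6,7,8,9}; anti-diagonal has {1,2,4,7,9} → only 5 remains.
r6c7 = 4: row 6 has {1,2,3,5,6,7,9}; col 7 has {1,3,5,6,9}; box has {1,5,7,8,9} → only 4 remains.
r7c3 = 3: row 7 has {2,6,8,9}; col 3 has {1,2,6,8,9}; box has {1,2,7,8,9}; anti-diagonal has {1,2,4,5,7,9} → only 3 remains.
r7c4 = 7: row 7 has {2,3,6,8,9}; col 4 has {1,3,4,5,8,9}; box has {3,4,8,9} → only 7 remains.
r7c8 = 1: row 7 has {2,3,6,7,8,9}; col 8 has {4,5,6,9}; box has {2,3,4,6,9} → only 1 remains.
r8c4 = 6: row 8 has {2,3,4,7,8,9}; col 4 has {1,3,4,5,7,8,9}; box has {3,4,7,8,9} → only 6 remains.
r8c6 = 5: row 8 has {2,3,4,6,7,8,9}; col 6 has {1,3,4,6,8,9}; box has {3,4,6,7,8,9} → only 5 remains.
r9c1 = 6: row 9 has {1,3,4,9}; col 1 has {1,2,7,8,9}; box has {1,2,3,7,8,9}; anti-diagonal has {1,2,3,4,5,7,9} → only 6 remains.
r9c6 = 2: row 9 has {1,3,4,6,9}; col 6 has {1,3,4,5,6,8,9}; box has {3,4,5,6,7,8,9} → only 2 remains.
r9c9 = 5: row 9 has {1,2,3,4,6,9}; col 9 has {1,2,7,8,9}; box has {1,2,3,4,6,9}; main diagonal has {1,3,4,6,7,8,9} → only 5 remains.
r1c8 = 2: row 1 has {1,3,4,5,6,7,8,9}; col 8 has {1,4,5,6,9}; box has {1,5,6,9} → only 2 remains.
r2c8 = 8: row 2 has {1,2,6,9}; col 8 has {1,2,4,5,6,9}; box has {1,2,5,6,9}; anti-diagonal has {1,2,3,4,5,6,7,9} → only 8 remains.
r3c5 = 5: row 3 has {1,2,6,8,9}; col 5 has {2,3,4,6,7,8,9}; box has {1,2,3,4,6,8,9} → only 5 remains.
r3c6 = 7: row 3 has {1,2,5,6,8,9}; col 6 has {1,2,3,4,5,6,8,9}; box has {1,2,3,4,5,6,8,9} → only 7 remains.
r4c4 = 2: row 4 has {1,4,8,9}; col 4 has {1,3,4,5,6,7,8,9}; box has {1,3,4,5,6,7,8,9}; main diagonal has {1,3,4,5,6,7,8,9} → only 2 remains.
r4c8 = 3: row 4 has {1,2,4,8,9}; col 8 has {1,2,4,5,6,8,9}; box has {1,4,5,7,8,9} → only 3 remains.
r4c9 = 6: row 4 has {1,2,3,4,8,9}; col 9 has {1,2,5,7,8,9}; box has {1,3,4,5,7,8,9} → only 6 remains.
r5c3 = 4: row 5 has {1,5,7,8,9}; col 3 has {1,2,3,6,8,9}; box has {1,2,9} → only 4 remains.
r5c7 = 2: row 5 has {1,4,5,7,8,9}; col 7 has {1,3,4,5,6,9}; box has {1,3,4,5,6,7,8,9} → only 2 remains.
r6c2 = 8: row 6 has {1,2,3,4,5,6,7,9}; col 2 has {1,2,7,9}; box has {1,2,4,9} → only 8 remains.

8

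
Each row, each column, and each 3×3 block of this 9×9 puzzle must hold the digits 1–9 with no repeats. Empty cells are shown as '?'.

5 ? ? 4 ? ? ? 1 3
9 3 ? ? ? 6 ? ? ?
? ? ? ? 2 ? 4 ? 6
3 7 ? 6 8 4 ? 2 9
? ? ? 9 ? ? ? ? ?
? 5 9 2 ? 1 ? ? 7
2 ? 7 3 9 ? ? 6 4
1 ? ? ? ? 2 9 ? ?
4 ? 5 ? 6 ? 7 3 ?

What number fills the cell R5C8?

8

R1C5 = 7: row 1 has {1,3,4,5}; col 5 has {2,6,8,9}; box has {2,4,6} → only 7 remains.
R4C3 = 1: row 4 has {2,3,4,6,7,8,9}; col 3 has {5,7,9}; box has {3,5,7,9} → only 1 remains.
R4C7 = 5: row 4 has {1,2,3,4,6,7,8,9}; col 7 has {4,7,9}; box has {2,7,9} → only 5 remains.
R6C5 = 3: row 6 has {1,2,5,7,9}; col 5 has {2,6,7,8,9}; box has {1,2,4,6,8,9} → only 3 remains.
R7C2 = 8: row 7 has {2,3,4,6,7,9}; col 2 has {3,5,7}; box has {1,2,4,5,7} → only 8 remains.
R7C6 = 5: row 7 has {2,3,4,6,7,8,9}; col 6 has {1,2,4,6}; box has {2,3,6,9} → only 5 remains.
R7C7 = 1: row 7 has {2,3,4,5,6,7,8,9}; col 7 has {4,5,7,9}; box has {3,4,6,7,9} → only 1 remains.
R8C2 = 6: row 8 has {1,2,9}; col 2 has {3,5,7,8}; box has {1,2,4,5,7,8} → only 6 remains.
R8C3 = 3: row 8 has {1,2,6,9}; col 3 has {1,5,7,9}; box has {1,2,4,5,6,7,8} → only 3 remains.
R8C5 = 4: row 8 has {1,2,3,6,9}; col 5 has {2,3,6,7,8,9}; box has {2,3,5,6,9} → only 4 remains.
R9C2 = 9: row 9 has {3,4,5,6,7}; col 2 has {3,5,6,7,8}; box has {1,2,3,4,5,6,7,8} → only 9 remains.
R9C6 = 8: row 9 has {3,4,5,6,7,9}; col 6 has {1,2,4,5,6}; box has {2,3,4,5,6,9} → only 8 remains.
R9C9 = 2: row 9 has {3,4,5,6,7,8,9}; col 9 has {3,4,6,7,9}; box has {1,3,4,6,7,9} → only 2 remains.
R1C2 = 2: row 1 has {1,3,4,5,7}; col 2 has {3,5,6,7,8,9}; box has {3,5,9} → only 2 remains.
R1C6 = 9: row 1 has {1,2,3,4,5,7}; col 6 has {1,2,4,5,6,8}; box has {2,4,6,7} → only 9 remains.
R1C7 = 8: row 1 has {1,2,3,4,5,7,9}; col 7 has {1,4,5,7,9}; box has {1,3,4,6} → only 8 remains.
R2C7 = 2: row 2 has {3,6,9}; col 7 has {1,4,5,7,8,9}; box has {1,3,4,6,8} → only 2 remains.
R2C9 = 5: row 2 has {2,3,6,9}; col 9 has {2,3,4,6,7,9}; box has {1,2,3,4,6,8} → only 5 remains.
R3C2 = 1: row 3 has {2,4,6}; col 2 has {2,3,5,6,7,8,9}; box has {2,3,5,9} → only 1 remains.
R3C3 = 8: row 3 has {1,2,4,6}; col 3 has {1,3,5,7,9}; box has {1,2,3,5,9} → only 8 remains.
R3C4 = 5: row 3 has {1,2,4,6,8}; col 4 has {2,3,4,6,9}; box has {2,4,6,7,9} → only 5 remains.
R3C6 = 3: row 3 has {1,2,4,5,6,8}; col 6 has {1,2,4,5,6,8,9}; box has {2,4,5,6,7,9} → only 3 remains.
R5C2 = 4: row 5 has {9}; col 2 has {1,2,3,5,6,7,8,9}; box has {1,3,5,7,9} → only 4 remains.
R5C5 = 5: row 5 has {4,9}; col 5 has {2,3,4,6,7,8,9}; box has {1,2,3,4,6,8,9} → only 5 remains.
R5C6 = 7: row 5 has {4,5,9}; col 6 has {1,2,3,4,5,6,8,9}; box has {1,2,3,4,5,6,8,9} → only 7 remains.
R5C8 = 8: row 5 has {4,5,7,9}; col 8 has {1,2,3,6}; box has {2,5,7,9} → only 8 remains.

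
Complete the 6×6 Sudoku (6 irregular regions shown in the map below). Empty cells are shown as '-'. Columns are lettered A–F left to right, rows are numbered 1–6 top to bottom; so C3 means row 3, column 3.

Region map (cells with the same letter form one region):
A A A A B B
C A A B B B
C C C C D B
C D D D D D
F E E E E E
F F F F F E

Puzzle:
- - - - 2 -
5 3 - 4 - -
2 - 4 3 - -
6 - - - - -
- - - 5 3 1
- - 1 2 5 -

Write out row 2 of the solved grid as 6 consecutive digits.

532416

F2 = 6: row 2 has {3,4,5}; col 6 has {1}; region has {2,4} → only 6 remains.
B3 = 1: row 3 has {2,3,4}; col 2 has {3}; region has {2,3,4,5,6} → only 1 remains.
E3 = 6: row 3 has {1,2,3,4}; col 5 has {2,3,5}; region has {} → only 6 remains.
F3 = 5: row 3 has {1,2,3,4,6}; col 6 has {1,6}; region has {2,4,6} → only 5 remains.
D4 = 1: row 4 has {6}; col 4 has {2,3,4,5}; region has {6} → only 1 remains.
E4 = 4: row 4 has {1,6}; col 5 has {2,3,5,6}; region has {1,6} → only 4 remains.
A5 = 4: row 5 has {1,3,5}; col 1 has {2,5,6}; region has {1,2,5} → only 4 remains.
A6 = 3: row 6 has {1,2,5}; col 1 has {2,4,5,6}; region has {1,2,4,5} → only 3 remains.
B6 = 6: row 6 has {1,2,3,5}; col 2 has {1,3}; region has {1,2,3,4,5} → only 6 remains.
F6 = 4: row 6 has {1,2,3,5,6}; col 6 has {1,5,6}; region has {1,3,5} → only 4 remains.
A1 = 1: row 1 has {2}; col 1 has {2,3,4,5,6}; region has {3} → only 1 remains.
D1 = 6: row 1 has {1,2}; col 4 has {1,2,3,4,5}; region has {1,3} → only 6 remains.
F1 = 3: row 1 has {1,2,6}; col 6 has {1,4,5,6}; region has {2,4,5,6} → only 3 remains.
C2 = 2: row 2 has {3,4,5,6}; col 3 has {1,4}; region has {1,3,6} → only 2 remains.
E2 = 1: row 2 has {2,3,4,5,6}; col 5 has {2,3,4,5,6}; region has {2,3,4,5,6} → only 1 remains.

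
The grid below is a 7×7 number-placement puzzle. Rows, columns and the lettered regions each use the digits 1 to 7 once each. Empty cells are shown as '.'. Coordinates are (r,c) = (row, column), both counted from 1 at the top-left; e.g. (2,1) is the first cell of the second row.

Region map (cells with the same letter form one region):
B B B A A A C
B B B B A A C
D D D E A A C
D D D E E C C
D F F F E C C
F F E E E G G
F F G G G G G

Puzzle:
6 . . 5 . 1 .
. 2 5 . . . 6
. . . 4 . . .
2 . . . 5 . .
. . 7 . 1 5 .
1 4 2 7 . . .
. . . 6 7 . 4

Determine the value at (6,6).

3

(4,4) = 3: row 4 has {2,5}; col 4 has {4,5,6,7}; region has {1,2,4,5,7} → only 3 remains.
(5,4) = 2: row 5 has {1,5,7}; col 4 has {3,4,5,6,7}; region has {1,4,7} → only 2 remains.
(5,7) = 3: row 5 has {1,2,5,7}; col 7 has {4,6}; region has {5,6} → only 3 remains.
(6,5) = 6: row 6 has {1,2,4,7}; col 5 has {1,5,7}; region has {1,2,3,4,5,7} → only 6 remains.
(6,6) = 3: row 6 has {1,2,4,6,7}; col 6 has {1,5}; region has {4,6,7} → only 3 remains.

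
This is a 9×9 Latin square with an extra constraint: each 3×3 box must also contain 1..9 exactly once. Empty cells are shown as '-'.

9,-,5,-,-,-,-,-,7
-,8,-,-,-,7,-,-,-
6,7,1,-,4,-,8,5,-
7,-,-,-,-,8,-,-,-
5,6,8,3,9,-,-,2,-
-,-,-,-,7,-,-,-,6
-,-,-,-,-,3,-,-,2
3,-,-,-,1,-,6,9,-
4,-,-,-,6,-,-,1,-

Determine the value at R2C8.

R2C1 = 2: row 2 has {7,8}; col 1 has {3,4,5,6,7,9}; box has {1,5,6,7,8,9} → only 2 remains.
R6C1 = 1: row 6 has {6,7}; col 1 has {2,3,4,5,6,7,9}; box has {5,6,7,8} → only 1 remains.
R7C1 = 8: row 7 has {2,3}; col 1 has {1,2,3,4,5,6,7,9}; box has {3,4} → only 8 remains.
R7C5 = 5: row 7 has {2,3,8}; col 5 has {1,4,6,7,9}; box has {1,3,6} → only 5 remains.
R2C5 = 3: row 2 has {2,7,8}; col 5 has {1,4,5,6,7,9}; box has {4,7} → only 3 remains.
R4C5 = 2: row 4 has {7,8}; col 5 has {1,3,4,5,6,7,9}; box has {3,7,8,9} → only 2 remains.
R1C5 = 8: row 1 has {5,7,9}; col 5 has {1,2,3,4,5,6,7,9}; box has {3,4,7} → only 8 remains.
R2C3 = 4: row 2 has {2,3,7,8}; col 3 has {1,5,8}; box has {1,2,5,6,7,8,9} → only 4 remains.
R2C8 = 6: row 2 has {2,3,4,7,8}; col 8 has {1,2,5,9}; box has {5,7,8} → only 6 remains.

6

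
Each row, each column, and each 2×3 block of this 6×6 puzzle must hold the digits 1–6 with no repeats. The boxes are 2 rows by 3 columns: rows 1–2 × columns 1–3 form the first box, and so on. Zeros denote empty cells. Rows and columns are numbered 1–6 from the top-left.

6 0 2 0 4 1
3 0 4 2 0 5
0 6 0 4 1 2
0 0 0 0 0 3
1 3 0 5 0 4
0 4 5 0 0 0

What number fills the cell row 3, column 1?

5

row 1, column 2 = 5 (sole candidate).
row 1, column 4 = 3 (sole candidate).
row 2, column 2 = 1 (sole candidate).
row 2, column 5 = 6 (sole candidate).
row 3, column 1 = 5: row 3 has {1,2,4,6}; col 1 has {1,3,6}; box has {6} → only 5 remains.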